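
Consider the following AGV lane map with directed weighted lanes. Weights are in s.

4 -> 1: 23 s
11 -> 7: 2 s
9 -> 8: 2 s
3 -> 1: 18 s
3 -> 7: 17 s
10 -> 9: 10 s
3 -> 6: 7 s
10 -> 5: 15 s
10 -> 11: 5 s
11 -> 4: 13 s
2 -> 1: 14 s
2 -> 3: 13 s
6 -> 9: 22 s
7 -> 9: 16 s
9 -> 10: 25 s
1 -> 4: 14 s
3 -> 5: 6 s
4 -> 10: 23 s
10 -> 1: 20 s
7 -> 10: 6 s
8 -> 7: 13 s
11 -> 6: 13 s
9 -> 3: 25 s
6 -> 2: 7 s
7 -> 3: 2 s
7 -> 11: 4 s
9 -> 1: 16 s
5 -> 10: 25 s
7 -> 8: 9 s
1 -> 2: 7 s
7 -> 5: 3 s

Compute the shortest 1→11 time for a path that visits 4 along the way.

42 s

Best 1 to 4: 1 → 4 costing 14
Shortest 4→11: 4 → 10 → 11 = 28
Total via 4: 14 + 28 = 42 s.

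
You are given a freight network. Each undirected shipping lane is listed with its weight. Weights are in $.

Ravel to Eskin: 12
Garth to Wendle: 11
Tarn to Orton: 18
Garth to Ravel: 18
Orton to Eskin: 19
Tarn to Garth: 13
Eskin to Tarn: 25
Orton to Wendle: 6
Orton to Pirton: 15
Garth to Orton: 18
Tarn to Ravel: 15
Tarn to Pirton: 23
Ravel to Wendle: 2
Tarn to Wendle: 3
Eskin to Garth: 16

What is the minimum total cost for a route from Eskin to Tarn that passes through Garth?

Best Eskin to Garth: Eskin–Garth costing 16
Shortest Garth→Tarn: Garth–Tarn = 13
Total via Garth: 16 + 13 = $29.

$29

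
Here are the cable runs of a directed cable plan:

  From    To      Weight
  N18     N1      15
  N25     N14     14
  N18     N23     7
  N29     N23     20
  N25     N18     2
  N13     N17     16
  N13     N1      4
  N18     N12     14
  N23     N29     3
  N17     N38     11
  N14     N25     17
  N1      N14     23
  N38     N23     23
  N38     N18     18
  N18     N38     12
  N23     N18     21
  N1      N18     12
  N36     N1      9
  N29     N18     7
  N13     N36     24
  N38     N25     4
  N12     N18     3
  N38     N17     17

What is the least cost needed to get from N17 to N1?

Candidate routes:
N17 - N38 - N23 - N29 - N18 - N1: 11+23+3+7+15 = 59
N17 - N38 - N23 - N18 - N1: 11+23+21+15 = 70
N17 - N38 - N25 - N18 - N1: 11+4+2+15 = 32
N17 - N38 - N18 - N1: 11+18+15 = 44
Cheapest is N17 - N38 - N25 - N18 - N1 at 32.

32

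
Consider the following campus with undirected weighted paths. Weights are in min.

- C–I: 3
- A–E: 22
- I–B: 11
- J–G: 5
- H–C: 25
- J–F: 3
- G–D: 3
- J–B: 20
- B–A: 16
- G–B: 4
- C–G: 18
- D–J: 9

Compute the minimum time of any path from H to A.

55 min

Compare a few routes:
H → C → I → B → A: 25+3+11+16 = 55
H → C → G → B → A: 25+18+4+16 = 63
Cheapest is H → C → I → B → A at 55 min.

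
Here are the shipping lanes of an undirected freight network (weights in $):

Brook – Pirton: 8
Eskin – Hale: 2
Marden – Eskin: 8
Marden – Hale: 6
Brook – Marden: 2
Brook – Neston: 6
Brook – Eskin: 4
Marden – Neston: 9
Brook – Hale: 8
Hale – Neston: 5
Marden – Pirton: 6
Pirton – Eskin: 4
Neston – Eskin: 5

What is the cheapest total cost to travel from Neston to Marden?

Settle nodes by increasing distance from Neston:
Neston: 0
Hale: 5  (via Neston)
Eskin: 5  (via Neston)
Brook: 6  (via Neston)
Marden: 8  (via Brook)
Shortest route: Neston–Brook–Marden = $8.

$8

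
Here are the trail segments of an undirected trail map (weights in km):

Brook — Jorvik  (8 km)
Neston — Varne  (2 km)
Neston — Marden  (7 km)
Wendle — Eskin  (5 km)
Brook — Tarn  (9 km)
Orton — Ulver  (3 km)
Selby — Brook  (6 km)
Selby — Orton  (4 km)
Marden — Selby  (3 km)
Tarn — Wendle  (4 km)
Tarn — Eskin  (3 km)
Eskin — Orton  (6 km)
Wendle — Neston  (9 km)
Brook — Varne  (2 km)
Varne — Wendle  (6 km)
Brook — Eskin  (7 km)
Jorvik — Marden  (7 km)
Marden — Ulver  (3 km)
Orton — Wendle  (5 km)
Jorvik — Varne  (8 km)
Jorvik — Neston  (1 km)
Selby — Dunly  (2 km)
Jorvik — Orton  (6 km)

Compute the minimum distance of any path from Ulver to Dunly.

8 km

Settle nodes by increasing distance from Ulver:
Ulver: 0
Marden: 3  (via Ulver)
Orton: 3  (via Ulver)
Selby: 6  (via Marden)
Wendle: 8  (via Orton)
Dunly: 8  (via Selby)
Shortest route: Ulver → Marden → Selby → Dunly = 8 km.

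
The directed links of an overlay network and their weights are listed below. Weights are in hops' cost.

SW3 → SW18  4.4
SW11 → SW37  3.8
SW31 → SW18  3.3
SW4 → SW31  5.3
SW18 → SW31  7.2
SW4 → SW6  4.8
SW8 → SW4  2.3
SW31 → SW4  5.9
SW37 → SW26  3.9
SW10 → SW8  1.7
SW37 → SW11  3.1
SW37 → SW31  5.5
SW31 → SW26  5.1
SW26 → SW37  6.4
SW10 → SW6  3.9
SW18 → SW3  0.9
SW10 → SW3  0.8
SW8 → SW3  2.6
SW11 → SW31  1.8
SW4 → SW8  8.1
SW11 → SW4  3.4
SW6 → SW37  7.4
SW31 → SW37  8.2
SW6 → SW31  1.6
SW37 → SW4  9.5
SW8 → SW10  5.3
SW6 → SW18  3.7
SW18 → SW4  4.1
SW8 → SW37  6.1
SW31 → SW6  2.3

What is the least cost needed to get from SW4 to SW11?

15.3 hops' cost

Enumerating some paths:
SW4–SW31–SW37–SW11: 5.3+8.2+3.1 = 16.6
SW4–SW6–SW37–SW11: 4.8+7.4+3.1 = 15.3
The minimum is 15.3 hops' cost via SW4–SW6–SW37–SW11.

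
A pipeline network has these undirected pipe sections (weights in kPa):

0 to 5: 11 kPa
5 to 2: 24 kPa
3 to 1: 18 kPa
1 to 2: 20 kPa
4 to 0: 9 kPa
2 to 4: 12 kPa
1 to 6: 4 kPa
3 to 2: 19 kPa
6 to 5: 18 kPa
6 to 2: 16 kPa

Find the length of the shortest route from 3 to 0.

Compare a few routes:
3 → 1 → 6 → 5 → 0: 18+4+18+11 = 51
3 → 2 → 5 → 0: 19+24+11 = 54
3 → 2 → 4 → 0: 19+12+9 = 40
Cheapest is 3 → 2 → 4 → 0 at 40 kPa.

40 kPa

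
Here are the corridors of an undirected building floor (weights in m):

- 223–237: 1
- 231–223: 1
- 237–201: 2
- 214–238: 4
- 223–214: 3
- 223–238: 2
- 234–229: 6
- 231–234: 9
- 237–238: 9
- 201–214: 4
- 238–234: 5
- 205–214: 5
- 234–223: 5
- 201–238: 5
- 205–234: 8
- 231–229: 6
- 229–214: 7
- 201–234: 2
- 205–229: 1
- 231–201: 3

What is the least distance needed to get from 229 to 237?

8 m

Running Dijkstra from 229:
229: 0
205: 1  (via 229)
234: 6  (via 229)
231: 6  (via 229)
214: 6  (via 205)
223: 7  (via 231)
201: 8  (via 234)
237: 8  (via 223)
Shortest route: 229–231–223–237 = 8 m.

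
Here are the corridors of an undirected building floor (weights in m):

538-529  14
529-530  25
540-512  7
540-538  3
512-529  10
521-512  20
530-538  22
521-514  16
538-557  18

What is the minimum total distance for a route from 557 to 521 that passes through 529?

Shortest 557→529: 557–538–529 = 32
Shortest 529→521: 529–512–521 = 30
Total via 529: 32 + 30 = 62 m.

62 m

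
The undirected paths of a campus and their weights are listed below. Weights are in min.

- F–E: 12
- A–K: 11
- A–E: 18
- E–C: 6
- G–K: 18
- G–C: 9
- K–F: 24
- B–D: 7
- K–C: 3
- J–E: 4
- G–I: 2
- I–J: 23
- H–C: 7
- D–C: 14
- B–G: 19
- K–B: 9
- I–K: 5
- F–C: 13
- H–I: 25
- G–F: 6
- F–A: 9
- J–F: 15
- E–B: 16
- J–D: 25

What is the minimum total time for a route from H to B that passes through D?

28 min

Shortest H→D: H → C → D = 21
Shortest D→B: D → B = 7
Total via D: 21 + 7 = 28 min.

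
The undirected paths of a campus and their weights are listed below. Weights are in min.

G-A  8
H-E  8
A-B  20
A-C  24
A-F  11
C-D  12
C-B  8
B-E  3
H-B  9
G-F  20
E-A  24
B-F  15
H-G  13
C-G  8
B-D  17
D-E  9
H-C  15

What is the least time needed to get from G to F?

19 min

Enumerating some paths:
G - H - B - F: 13+9+15 = 37
G - C - B - F: 8+8+15 = 31
G - A - F: 8+11 = 19
G - F: 20 = 20
The minimum is 19 min via G - A - F.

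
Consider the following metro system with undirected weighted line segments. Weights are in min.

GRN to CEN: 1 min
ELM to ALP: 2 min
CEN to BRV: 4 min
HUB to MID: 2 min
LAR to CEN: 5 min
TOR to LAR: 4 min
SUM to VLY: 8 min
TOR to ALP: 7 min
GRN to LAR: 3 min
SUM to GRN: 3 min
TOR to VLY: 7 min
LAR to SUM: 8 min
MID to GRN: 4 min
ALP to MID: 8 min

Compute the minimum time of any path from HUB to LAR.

Candidate routes:
HUB - MID - GRN - CEN - LAR: 2+4+1+5 = 12
HUB - MID - GRN - LAR: 2+4+3 = 9
The minimum is 9 min via HUB - MID - GRN - LAR.

9 min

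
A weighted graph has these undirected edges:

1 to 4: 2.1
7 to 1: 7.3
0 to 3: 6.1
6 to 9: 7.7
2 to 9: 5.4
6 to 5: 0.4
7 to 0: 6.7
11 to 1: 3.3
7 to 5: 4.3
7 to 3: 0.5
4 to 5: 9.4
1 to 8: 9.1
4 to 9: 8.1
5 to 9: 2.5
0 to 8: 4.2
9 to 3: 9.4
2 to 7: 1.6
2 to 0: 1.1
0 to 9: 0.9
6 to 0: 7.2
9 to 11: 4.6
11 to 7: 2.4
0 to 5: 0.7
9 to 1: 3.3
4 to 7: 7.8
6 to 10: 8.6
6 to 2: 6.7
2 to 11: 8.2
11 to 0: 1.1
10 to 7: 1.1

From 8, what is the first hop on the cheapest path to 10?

Enumerating some paths:
8–0–2–7–10: 4.2+1.1+1.6+1.1 = 8
8–0–11–7–10: 4.2+1.1+2.4+1.1 = 8.8
Cheapest is 8–0–2–7–10 at 8.
So from 8 the first move is to 0.

0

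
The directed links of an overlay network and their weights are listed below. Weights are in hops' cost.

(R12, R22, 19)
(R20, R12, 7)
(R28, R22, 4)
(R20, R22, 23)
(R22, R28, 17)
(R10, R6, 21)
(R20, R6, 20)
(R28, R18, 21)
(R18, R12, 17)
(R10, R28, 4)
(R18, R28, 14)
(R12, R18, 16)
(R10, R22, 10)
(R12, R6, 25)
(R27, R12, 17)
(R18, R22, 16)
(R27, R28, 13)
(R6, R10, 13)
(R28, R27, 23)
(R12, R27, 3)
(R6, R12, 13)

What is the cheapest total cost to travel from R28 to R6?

63 hops' cost

Candidate routes:
R28–R18–R12–R6: 21+17+25 = 63
R28–R27–R12–R6: 23+17+25 = 65
Cheapest is R28–R18–R12–R6 at 63 hops' cost.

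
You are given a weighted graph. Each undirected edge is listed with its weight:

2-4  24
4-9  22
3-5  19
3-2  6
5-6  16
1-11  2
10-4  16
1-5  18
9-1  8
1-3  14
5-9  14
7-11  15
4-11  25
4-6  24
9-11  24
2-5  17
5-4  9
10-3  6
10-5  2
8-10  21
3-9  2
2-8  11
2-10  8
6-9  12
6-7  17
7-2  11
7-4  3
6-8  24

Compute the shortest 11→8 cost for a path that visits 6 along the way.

Best 11 to 6: 11–1–9–6 costing 22
Best 6 to 8: 6–8 costing 24
Total via 6: 22 + 24 = 46.

46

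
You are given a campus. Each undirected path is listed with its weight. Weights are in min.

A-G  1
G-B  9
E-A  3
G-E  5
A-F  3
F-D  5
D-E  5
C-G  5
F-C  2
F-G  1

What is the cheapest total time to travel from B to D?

15 min

Candidate routes:
B–G–A–E–D: 9+1+3+5 = 18
B–G–F–D: 9+1+5 = 15
Cheapest is B–G–F–D at 15 min.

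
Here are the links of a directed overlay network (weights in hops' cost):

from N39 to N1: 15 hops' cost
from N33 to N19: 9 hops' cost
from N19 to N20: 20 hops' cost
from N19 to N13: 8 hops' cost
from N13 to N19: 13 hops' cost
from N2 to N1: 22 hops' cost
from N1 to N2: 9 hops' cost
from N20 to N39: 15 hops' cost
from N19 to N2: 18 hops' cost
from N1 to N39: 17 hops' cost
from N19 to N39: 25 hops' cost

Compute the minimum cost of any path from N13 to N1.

53 hops' cost

Running Dijkstra from N13:
N13: 0
N19: 13  (via N13)
N2: 31  (via N19)
N20: 33  (via N19)
N39: 38  (via N19)
N1: 53  (via N2)
Shortest route: N13 → N19 → N2 → N1 = 53 hops' cost.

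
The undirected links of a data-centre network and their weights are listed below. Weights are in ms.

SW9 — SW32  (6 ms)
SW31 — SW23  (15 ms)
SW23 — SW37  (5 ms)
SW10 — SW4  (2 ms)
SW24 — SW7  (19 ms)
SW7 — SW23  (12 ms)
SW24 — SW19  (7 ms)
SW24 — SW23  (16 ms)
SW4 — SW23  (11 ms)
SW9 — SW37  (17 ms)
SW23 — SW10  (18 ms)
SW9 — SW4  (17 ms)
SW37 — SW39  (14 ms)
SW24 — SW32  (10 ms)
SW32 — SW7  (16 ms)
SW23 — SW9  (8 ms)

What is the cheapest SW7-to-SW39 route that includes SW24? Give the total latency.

Best SW7 to SW24: SW7 → SW24 costing 19
Shortest SW24→SW39: SW24 → SW23 → SW37 → SW39 = 35
Total via SW24: 19 + 35 = 54 ms.

54 ms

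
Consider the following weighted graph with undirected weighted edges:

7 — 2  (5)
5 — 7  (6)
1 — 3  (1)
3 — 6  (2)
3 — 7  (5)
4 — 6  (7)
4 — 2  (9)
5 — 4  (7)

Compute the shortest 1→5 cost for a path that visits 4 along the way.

17

Shortest 1→4: 1 → 3 → 6 → 4 = 10
Shortest 4→5: 4 → 5 = 7
Total via 4: 10 + 7 = 17.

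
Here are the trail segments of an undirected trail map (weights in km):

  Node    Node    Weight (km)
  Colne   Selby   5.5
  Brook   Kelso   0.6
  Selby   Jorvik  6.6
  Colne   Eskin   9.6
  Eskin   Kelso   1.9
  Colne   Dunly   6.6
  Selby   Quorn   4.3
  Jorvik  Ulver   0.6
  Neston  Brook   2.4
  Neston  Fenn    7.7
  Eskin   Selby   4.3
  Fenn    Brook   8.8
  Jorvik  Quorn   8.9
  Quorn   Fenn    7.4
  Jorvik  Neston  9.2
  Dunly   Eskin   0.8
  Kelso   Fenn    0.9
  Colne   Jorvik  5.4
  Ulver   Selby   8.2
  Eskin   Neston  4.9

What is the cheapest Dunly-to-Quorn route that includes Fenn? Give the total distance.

11 km

Best Dunly to Fenn: Dunly–Eskin–Kelso–Fenn costing 3.6
Shortest Fenn→Quorn: Fenn–Quorn = 7.4
Total via Fenn: 3.6 + 7.4 = 11 km.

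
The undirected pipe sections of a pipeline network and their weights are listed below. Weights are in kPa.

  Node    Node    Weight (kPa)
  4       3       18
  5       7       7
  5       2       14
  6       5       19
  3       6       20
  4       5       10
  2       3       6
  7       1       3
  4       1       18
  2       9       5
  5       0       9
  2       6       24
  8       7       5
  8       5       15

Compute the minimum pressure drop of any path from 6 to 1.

29 kPa

Compare a few routes:
6 → 5 → 4 → 1: 19+10+18 = 47
6 → 5 → 7 → 1: 19+7+3 = 29
6 → 5 → 8 → 7 → 1: 19+15+5+3 = 42
Cheapest is 6 → 5 → 7 → 1 at 29 kPa.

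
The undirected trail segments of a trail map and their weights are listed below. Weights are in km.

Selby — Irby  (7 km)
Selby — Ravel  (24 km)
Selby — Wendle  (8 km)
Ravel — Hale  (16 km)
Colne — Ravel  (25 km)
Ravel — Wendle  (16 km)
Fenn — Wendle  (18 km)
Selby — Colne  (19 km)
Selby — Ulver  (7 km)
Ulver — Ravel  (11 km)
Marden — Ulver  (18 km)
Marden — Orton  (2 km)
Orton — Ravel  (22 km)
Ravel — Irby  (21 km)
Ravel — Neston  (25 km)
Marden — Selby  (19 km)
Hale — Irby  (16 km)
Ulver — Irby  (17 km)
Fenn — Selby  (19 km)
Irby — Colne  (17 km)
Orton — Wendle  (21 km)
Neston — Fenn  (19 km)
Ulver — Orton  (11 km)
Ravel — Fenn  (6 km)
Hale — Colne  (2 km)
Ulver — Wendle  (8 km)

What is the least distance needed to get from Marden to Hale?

Enumerating some paths:
Marden - Orton - Ravel - Hale: 2+22+16 = 40
Marden - Orton - Ulver - Selby - Colne - Hale: 2+11+7+19+2 = 41
The minimum is 40 km via Marden - Orton - Ravel - Hale.

40 km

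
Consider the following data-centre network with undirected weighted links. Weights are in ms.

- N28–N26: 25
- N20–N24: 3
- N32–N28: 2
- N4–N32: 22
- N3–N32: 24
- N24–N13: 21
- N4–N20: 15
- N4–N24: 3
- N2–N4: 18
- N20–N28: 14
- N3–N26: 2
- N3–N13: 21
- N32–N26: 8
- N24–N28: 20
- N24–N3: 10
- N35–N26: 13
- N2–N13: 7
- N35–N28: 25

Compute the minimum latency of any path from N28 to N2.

38 ms

Running Dijkstra from N28:
N28: 0
N32: 2  (via N28)
N26: 10  (via N32)
N3: 12  (via N26)
N20: 14  (via N28)
N24: 17  (via N20)
N4: 20  (via N24)
N35: 23  (via N26)
N13: 33  (via N3)
N2: 38  (via N4)
Shortest route: N28 → N20 → N24 → N4 → N2 = 38 ms.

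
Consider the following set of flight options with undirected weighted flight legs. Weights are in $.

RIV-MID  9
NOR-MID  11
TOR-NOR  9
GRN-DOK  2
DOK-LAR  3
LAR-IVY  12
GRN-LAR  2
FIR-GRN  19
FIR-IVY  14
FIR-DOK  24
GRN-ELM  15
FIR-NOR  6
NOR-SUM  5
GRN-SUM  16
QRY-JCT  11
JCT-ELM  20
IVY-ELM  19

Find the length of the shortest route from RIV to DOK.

$43

Enumerating some paths:
RIV–MID–NOR–FIR–GRN–DOK: 9+11+6+19+2 = 47
RIV–MID–NOR–SUM–GRN–LAR–DOK: 9+11+5+16+2+3 = 46
RIV–MID–NOR–SUM–GRN–DOK: 9+11+5+16+2 = 43
Cheapest is RIV–MID–NOR–SUM–GRN–DOK at $43.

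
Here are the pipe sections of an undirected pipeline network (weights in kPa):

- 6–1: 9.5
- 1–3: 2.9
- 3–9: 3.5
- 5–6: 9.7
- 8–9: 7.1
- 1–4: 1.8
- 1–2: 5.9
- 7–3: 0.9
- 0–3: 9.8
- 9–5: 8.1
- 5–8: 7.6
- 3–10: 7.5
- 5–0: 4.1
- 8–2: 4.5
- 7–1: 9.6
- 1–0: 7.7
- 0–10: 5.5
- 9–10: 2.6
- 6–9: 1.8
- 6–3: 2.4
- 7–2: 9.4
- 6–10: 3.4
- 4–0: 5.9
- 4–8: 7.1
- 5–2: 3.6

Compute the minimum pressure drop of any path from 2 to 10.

Settle nodes by increasing distance from 2:
2: 0
5: 3.6  (via 2)
8: 4.5  (via 2)
1: 5.9  (via 2)
0: 7.7  (via 5)
4: 7.7  (via 1)
3: 8.8  (via 1)
7: 9.4  (via 2)
6: 11.2  (via 3)
9: 11.6  (via 8)
10: 13.2  (via 0)
Shortest route: 2 → 5 → 0 → 10 = 13.2 kPa.

13.2 kPa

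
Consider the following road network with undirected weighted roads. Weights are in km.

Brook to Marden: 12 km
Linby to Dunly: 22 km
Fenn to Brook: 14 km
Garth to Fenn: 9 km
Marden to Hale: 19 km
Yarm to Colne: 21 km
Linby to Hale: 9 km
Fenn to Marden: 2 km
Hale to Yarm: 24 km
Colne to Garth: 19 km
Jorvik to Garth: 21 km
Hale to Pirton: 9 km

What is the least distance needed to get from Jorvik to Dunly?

Shortest distances from Jorvik:
Jorvik: 0
Garth: 21  (via Jorvik)
Fenn: 30  (via Garth)
Marden: 32  (via Fenn)
Colne: 40  (via Garth)
Brook: 44  (via Fenn)
Hale: 51  (via Marden)
Linby: 60  (via Hale)
Pirton: 60  (via Hale)
Yarm: 61  (via Colne)
Dunly: 82  (via Linby)
Shortest route: Jorvik–Garth–Fenn–Marden–Hale–Linby–Dunly = 82 km.

82 km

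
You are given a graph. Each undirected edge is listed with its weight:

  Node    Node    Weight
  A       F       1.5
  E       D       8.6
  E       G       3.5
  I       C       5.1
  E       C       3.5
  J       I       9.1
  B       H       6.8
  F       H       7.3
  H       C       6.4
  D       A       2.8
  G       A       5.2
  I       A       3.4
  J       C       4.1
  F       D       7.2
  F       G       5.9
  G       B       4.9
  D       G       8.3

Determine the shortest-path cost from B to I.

13.5

Settle nodes by increasing distance from B:
B: 0
G: 4.9  (via B)
H: 6.8  (via B)
E: 8.4  (via G)
A: 10.1  (via G)
F: 10.8  (via G)
C: 11.9  (via E)
D: 12.9  (via A)
I: 13.5  (via A)
Shortest route: B → G → A → I = 13.5.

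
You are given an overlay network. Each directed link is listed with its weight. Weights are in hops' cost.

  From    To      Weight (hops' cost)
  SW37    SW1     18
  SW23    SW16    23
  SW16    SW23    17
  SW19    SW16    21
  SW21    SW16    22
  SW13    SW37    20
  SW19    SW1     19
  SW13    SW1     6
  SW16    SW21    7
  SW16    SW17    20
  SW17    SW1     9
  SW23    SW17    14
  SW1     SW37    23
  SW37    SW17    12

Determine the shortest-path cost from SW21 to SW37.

74 hops' cost

Running Dijkstra from SW21:
SW21: 0
SW16: 22  (via SW21)
SW23: 39  (via SW16)
SW17: 42  (via SW16)
SW1: 51  (via SW17)
SW37: 74  (via SW1)
Shortest route: SW21–SW16–SW17–SW1–SW37 = 74 hops' cost.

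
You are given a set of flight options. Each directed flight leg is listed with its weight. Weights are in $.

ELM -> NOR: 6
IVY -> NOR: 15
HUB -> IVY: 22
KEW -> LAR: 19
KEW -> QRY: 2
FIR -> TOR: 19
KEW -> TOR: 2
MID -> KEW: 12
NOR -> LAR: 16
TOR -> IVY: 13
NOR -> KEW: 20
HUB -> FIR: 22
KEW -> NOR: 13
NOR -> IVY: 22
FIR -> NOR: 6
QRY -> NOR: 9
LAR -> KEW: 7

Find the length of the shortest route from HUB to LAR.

Shortest distances from HUB:
HUB: 0
IVY: 22  (via HUB)
FIR: 22  (via HUB)
NOR: 28  (via FIR)
TOR: 41  (via FIR)
LAR: 44  (via NOR)
Shortest route: HUB–FIR–NOR–LAR = $44.

$44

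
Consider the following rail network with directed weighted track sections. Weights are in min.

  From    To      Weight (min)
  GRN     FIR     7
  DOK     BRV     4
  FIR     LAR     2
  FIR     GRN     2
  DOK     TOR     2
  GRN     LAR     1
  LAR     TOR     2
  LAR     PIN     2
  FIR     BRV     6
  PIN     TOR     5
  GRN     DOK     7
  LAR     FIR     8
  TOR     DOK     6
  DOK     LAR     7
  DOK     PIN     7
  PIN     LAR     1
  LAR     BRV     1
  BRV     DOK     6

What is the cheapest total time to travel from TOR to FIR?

21 min

Settle nodes by increasing distance from TOR:
TOR: 0
DOK: 6  (via TOR)
BRV: 10  (via DOK)
PIN: 13  (via DOK)
LAR: 13  (via DOK)
FIR: 21  (via LAR)
Shortest route: TOR–DOK–LAR–FIR = 21 min.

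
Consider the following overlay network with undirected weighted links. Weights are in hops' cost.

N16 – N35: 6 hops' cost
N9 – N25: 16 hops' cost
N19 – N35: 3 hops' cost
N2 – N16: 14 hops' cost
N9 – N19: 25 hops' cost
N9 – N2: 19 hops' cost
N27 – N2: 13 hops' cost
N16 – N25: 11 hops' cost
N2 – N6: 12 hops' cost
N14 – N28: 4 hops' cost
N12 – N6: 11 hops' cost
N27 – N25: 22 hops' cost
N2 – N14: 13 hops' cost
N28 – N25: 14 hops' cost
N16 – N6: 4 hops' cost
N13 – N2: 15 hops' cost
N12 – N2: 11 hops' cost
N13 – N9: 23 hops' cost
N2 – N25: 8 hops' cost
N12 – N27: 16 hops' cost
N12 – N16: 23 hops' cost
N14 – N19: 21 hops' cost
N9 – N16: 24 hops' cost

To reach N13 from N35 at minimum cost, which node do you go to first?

Enumerating some paths:
N35–N16–N6–N2–N13: 6+4+12+15 = 37
N35–N16–N2–N13: 6+14+15 = 35
Cheapest is N35–N16–N2–N13 at 35 hops' cost.
So from N35 the first move is to N16.

N16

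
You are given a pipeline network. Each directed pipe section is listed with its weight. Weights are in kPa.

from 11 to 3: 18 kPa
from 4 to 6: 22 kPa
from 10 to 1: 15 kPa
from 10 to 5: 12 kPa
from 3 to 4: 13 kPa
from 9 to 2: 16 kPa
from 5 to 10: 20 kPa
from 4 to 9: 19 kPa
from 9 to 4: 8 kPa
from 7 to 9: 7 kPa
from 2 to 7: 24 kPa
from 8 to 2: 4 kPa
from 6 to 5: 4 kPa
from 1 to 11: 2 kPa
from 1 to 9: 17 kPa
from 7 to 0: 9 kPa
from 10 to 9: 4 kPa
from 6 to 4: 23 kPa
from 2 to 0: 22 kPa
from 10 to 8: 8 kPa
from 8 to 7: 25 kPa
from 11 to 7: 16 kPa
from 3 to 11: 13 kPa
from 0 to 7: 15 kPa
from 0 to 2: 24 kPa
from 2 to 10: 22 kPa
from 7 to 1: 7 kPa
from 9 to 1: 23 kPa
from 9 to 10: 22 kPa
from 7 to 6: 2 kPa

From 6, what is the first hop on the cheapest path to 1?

5

Enumerating some paths:
6 - 5 - 10 - 1: 4+20+15 = 39
6 - 5 - 10 - 9 - 1: 4+20+4+23 = 51
The minimum is 39 kPa via 6 - 5 - 10 - 1.
So from 6 the first move is to 5.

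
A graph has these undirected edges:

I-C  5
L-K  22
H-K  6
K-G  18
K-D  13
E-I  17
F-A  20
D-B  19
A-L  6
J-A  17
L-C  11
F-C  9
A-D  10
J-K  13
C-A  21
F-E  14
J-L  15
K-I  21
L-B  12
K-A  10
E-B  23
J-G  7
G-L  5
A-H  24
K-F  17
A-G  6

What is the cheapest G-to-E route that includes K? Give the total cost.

47

Best G to K: G–A–K costing 16
Best K to E: K–F–E costing 31
Total via K: 16 + 31 = 47.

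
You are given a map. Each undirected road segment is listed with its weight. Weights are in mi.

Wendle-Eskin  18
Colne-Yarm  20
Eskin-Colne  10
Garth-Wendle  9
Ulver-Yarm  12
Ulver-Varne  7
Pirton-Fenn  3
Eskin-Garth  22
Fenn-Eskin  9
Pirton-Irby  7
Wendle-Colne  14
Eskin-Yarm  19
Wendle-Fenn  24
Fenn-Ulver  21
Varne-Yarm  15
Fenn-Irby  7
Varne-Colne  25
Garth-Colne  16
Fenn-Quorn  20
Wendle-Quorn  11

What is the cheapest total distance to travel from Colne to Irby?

26 mi

Settle nodes by increasing distance from Colne:
Colne: 0
Eskin: 10  (via Colne)
Wendle: 14  (via Colne)
Garth: 16  (via Colne)
Fenn: 19  (via Eskin)
Yarm: 20  (via Colne)
Pirton: 22  (via Fenn)
Quorn: 25  (via Wendle)
Varne: 25  (via Colne)
Irby: 26  (via Fenn)
Shortest route: Colne → Eskin → Fenn → Irby = 26 mi.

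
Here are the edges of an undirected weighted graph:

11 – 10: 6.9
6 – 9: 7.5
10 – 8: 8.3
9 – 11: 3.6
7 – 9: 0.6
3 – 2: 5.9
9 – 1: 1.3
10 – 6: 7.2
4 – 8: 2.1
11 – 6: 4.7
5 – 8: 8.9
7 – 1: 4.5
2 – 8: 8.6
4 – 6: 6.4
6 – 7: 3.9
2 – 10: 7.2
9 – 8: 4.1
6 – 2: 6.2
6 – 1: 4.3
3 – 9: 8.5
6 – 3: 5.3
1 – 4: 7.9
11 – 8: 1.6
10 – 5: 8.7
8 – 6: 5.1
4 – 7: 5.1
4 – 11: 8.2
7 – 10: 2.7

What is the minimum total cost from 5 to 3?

Enumerating some paths:
5 - 10 - 7 - 9 - 3: 8.7+2.7+0.6+8.5 = 20.5
5 - 8 - 6 - 3: 8.9+5.1+5.3 = 19.3
Cheapest is 5 - 8 - 6 - 3 at 19.3.

19.3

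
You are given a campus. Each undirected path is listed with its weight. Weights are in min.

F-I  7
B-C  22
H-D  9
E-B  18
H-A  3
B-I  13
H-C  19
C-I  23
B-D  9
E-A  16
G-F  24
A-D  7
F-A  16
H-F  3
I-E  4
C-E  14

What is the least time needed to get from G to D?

Candidate routes:
G → F → H → D: 24+3+9 = 36
G → F → H → A → D: 24+3+3+7 = 37
G → F → A → D: 24+16+7 = 47
G → F → A → H → D: 24+16+3+9 = 52
Cheapest is G → F → H → D at 36 min.

36 min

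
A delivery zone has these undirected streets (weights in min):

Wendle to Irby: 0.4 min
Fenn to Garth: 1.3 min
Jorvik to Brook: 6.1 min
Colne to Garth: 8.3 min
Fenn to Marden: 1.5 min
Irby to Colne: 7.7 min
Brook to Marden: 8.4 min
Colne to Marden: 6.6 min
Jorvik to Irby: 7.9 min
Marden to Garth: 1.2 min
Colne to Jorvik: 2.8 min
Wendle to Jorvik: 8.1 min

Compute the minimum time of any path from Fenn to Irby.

15.8 min

Shortest distances from Fenn:
Fenn: 0
Garth: 1.3  (via Fenn)
Marden: 1.5  (via Fenn)
Colne: 8.1  (via Marden)
Brook: 9.9  (via Marden)
Jorvik: 10.9  (via Colne)
Irby: 15.8  (via Colne)
Shortest route: Fenn–Marden–Colne–Irby = 15.8 min.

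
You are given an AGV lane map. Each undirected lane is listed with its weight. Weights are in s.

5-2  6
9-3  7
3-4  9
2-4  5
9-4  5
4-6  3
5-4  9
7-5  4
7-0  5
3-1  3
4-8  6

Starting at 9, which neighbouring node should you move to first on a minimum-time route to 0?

Candidate routes:
9–4–2–5–7–0: 5+5+6+4+5 = 25
9–4–5–7–0: 5+9+4+5 = 23
The minimum is 23 s via 9–4–5–7–0.
So from 9 the first move is to 4.

4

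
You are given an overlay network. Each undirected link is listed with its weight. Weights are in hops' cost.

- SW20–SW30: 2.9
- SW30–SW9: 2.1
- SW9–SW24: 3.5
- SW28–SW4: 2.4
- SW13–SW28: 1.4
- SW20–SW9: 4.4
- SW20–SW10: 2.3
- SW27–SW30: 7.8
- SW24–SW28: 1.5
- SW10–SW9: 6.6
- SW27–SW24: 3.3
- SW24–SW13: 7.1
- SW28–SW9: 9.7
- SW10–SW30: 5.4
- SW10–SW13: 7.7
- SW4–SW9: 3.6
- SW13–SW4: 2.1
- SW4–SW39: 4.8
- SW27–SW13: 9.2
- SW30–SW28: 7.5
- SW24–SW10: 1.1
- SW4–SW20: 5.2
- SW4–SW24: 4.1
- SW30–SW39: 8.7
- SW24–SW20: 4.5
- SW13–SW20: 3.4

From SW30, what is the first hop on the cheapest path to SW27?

Enumerating some paths:
SW30 → SW27: 7.8 = 7.8
SW30 → SW9 → SW24 → SW27: 2.1+3.5+3.3 = 8.9
The minimum is 7.8 hops' cost via SW30 → SW27.
So from SW30 the first move is to SW27.

SW27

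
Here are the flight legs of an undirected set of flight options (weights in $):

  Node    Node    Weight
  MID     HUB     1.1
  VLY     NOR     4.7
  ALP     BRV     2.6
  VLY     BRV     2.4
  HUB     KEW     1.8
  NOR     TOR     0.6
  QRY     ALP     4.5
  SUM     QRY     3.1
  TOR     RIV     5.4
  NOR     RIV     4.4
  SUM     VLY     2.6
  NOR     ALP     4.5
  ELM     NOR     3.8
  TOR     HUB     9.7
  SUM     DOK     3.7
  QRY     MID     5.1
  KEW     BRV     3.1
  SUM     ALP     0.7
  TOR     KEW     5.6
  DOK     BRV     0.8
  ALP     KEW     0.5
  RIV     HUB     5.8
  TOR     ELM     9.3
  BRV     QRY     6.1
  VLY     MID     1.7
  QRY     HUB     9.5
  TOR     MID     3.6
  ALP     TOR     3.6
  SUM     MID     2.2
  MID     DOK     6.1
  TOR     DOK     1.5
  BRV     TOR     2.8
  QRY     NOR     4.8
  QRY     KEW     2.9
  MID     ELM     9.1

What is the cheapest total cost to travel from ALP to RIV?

$8.1

Enumerating some paths:
ALP - KEW - HUB - RIV: 0.5+1.8+5.8 = 8.1
ALP - TOR - NOR - RIV: 3.6+0.6+4.4 = 8.6
The minimum is $8.1 via ALP - KEW - HUB - RIV.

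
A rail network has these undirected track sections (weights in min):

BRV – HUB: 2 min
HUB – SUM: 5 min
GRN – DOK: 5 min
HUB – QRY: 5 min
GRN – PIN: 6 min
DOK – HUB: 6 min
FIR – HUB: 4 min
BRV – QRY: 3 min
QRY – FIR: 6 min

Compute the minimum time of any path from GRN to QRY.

Compare a few routes:
GRN–DOK–HUB–FIR–QRY: 5+6+4+6 = 21
GRN–DOK–HUB–QRY: 5+6+5 = 16
The minimum is 16 min via GRN–DOK–HUB–QRY.

16 min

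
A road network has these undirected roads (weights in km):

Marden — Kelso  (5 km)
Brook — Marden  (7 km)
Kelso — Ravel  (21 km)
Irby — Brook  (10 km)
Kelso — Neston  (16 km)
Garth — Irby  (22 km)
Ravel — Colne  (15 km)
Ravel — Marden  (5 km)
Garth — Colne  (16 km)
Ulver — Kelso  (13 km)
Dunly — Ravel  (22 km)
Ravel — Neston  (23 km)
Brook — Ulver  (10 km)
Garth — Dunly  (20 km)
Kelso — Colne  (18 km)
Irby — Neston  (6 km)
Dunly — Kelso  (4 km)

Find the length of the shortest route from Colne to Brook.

Candidate routes:
Colne → Kelso → Marden → Brook: 18+5+7 = 30
Colne → Ravel → Marden → Brook: 15+5+7 = 27
Cheapest is Colne → Ravel → Marden → Brook at 27 km.

27 km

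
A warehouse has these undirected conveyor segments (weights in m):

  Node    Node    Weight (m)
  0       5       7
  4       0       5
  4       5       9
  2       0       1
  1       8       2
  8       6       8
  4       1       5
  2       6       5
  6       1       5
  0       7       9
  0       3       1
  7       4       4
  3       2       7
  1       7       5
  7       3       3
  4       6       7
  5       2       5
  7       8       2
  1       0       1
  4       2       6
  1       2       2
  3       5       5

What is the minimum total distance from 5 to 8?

9 m

Candidate routes:
5 → 2 → 1 → 8: 5+2+2 = 9
5 → 0 → 1 → 8: 7+1+2 = 10
The minimum is 9 m via 5 → 2 → 1 → 8.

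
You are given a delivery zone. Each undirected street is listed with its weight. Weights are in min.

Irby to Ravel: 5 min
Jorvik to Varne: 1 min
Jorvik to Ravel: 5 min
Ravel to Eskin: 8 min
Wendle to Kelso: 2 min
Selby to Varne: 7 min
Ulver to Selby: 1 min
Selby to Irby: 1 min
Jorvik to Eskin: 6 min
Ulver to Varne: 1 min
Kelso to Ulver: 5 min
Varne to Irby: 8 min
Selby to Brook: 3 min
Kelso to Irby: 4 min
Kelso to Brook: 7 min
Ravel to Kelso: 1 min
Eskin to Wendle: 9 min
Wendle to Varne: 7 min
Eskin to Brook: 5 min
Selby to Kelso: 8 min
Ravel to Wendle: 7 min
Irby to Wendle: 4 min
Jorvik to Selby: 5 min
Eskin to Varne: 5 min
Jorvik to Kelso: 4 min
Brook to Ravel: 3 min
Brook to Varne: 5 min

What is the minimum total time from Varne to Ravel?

Running Dijkstra from Varne:
Varne: 0
Ulver: 1  (via Varne)
Jorvik: 1  (via Varne)
Selby: 2  (via Ulver)
Irby: 3  (via Selby)
Eskin: 5  (via Varne)
Brook: 5  (via Varne)
Kelso: 5  (via Jorvik)
Ravel: 6  (via Jorvik)
Shortest route: Varne–Jorvik–Ravel = 6 min.

6 min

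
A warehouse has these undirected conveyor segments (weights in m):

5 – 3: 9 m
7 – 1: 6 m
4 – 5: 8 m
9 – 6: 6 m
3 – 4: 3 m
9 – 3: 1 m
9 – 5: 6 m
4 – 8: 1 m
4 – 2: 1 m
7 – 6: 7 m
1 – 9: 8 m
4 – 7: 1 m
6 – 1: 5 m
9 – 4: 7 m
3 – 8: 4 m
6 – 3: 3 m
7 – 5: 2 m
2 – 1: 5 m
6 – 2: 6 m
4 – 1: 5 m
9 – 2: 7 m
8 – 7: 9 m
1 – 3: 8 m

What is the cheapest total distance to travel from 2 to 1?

5 m

Enumerating some paths:
2 → 1: 5 = 5
2 → 4 → 1: 1+5 = 6
Cheapest is 2 → 1 at 5 m.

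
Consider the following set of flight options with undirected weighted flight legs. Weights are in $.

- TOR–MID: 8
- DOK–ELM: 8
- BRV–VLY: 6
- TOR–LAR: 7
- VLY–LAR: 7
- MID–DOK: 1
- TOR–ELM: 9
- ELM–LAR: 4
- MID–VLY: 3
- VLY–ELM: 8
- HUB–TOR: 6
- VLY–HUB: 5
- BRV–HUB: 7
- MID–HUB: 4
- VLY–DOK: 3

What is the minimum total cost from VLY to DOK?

Enumerating some paths:
VLY - MID - DOK: 3+1 = 4
VLY - DOK: 3 = 3
Cheapest is VLY - DOK at $3.

$3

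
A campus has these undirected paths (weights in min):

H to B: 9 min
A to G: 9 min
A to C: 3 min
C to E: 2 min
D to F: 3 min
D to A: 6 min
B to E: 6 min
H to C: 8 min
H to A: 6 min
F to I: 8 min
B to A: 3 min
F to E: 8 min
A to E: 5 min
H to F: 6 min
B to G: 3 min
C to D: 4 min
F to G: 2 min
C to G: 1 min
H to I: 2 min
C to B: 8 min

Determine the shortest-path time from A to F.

6 min

Shortest distances from A:
A: 0
B: 3  (via A)
C: 3  (via A)
G: 4  (via C)
E: 5  (via A)
D: 6  (via A)
F: 6  (via G)
Shortest route: A → C → G → F = 6 min.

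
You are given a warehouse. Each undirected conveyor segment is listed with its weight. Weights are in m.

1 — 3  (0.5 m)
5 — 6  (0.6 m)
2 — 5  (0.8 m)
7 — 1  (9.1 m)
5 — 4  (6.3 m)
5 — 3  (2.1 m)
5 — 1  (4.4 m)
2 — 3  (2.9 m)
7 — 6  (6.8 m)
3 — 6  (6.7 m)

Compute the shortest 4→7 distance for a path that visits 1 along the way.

18 m

Best 4 to 1: 4 → 5 → 3 → 1 costing 8.9
Best 1 to 7: 1 → 7 costing 9.1
Total via 1: 8.9 + 9.1 = 18 m.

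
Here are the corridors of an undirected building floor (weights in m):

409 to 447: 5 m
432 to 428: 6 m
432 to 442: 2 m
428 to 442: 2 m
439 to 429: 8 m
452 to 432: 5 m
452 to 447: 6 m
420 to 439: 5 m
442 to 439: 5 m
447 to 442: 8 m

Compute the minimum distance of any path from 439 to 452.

Settle nodes by increasing distance from 439:
439: 0
442: 5  (via 439)
420: 5  (via 439)
428: 7  (via 442)
432: 7  (via 442)
429: 8  (via 439)
452: 12  (via 432)
Shortest route: 439 → 442 → 432 → 452 = 12 m.

12 m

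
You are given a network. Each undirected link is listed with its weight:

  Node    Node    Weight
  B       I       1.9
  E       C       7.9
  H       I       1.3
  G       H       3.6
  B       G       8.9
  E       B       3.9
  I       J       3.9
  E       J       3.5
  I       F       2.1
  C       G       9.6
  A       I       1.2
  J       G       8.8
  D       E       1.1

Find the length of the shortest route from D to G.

Settle nodes by increasing distance from D:
D: 0
E: 1.1  (via D)
J: 4.6  (via E)
B: 5  (via E)
I: 6.9  (via B)
A: 8.1  (via I)
H: 8.2  (via I)
C: 9  (via E)
F: 9  (via I)
G: 11.8  (via H)
Shortest route: D–E–B–I–H–G = 11.8.

11.8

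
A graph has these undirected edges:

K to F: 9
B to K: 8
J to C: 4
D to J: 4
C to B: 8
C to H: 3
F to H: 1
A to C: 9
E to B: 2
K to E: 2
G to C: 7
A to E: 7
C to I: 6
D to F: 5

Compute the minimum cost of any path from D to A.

Enumerating some paths:
D–J–C–A: 4+4+9 = 17
D–F–H–C–A: 5+1+3+9 = 18
The minimum is 17 via D–J–C–A.

17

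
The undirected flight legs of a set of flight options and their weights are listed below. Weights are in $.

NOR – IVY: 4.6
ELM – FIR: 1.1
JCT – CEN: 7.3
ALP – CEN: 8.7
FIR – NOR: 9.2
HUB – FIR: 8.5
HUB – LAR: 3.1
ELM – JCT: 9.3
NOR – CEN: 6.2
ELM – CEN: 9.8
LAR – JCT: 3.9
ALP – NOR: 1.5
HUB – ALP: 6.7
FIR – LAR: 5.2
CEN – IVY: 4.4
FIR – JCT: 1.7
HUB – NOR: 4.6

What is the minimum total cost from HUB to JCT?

$7

Compare a few routes:
HUB–LAR–FIR–JCT: 3.1+5.2+1.7 = 10
HUB–FIR–JCT: 8.5+1.7 = 10.2
HUB–LAR–JCT: 3.1+3.9 = 7
Cheapest is HUB–LAR–JCT at $7.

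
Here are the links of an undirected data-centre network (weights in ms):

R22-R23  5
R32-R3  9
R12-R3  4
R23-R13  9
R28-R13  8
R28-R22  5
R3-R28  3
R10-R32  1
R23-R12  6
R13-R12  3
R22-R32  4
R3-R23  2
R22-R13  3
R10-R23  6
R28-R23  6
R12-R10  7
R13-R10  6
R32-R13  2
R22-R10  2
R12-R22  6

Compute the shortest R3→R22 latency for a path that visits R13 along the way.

10 ms

Shortest R3→R13: R3–R12–R13 = 7
Best R13 to R22: R13–R22 costing 3
Total via R13: 7 + 3 = 10 ms.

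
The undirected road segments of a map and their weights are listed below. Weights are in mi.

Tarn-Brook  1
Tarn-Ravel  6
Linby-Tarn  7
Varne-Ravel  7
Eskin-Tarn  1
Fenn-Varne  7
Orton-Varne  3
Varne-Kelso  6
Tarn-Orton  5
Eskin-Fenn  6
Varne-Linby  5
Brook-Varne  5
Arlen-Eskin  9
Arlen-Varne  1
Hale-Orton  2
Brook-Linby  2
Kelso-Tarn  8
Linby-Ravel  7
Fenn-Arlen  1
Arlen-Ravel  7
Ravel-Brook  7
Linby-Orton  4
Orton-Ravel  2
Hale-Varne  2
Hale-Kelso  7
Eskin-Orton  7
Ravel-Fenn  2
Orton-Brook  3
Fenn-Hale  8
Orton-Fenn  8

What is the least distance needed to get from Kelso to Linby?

11 mi

Enumerating some paths:
Kelso - Varne - Linby: 6+5 = 11
Kelso - Hale - Orton - Linby: 7+2+4 = 13
The minimum is 11 mi via Kelso - Varne - Linby.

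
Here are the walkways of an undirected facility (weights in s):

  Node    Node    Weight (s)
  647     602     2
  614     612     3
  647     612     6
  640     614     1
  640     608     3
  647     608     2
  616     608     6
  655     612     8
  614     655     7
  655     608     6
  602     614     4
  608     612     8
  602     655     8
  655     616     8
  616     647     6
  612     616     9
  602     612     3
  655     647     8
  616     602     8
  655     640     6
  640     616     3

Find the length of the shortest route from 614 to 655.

7 s

Settle nodes by increasing distance from 614:
614: 0
640: 1  (via 614)
612: 3  (via 614)
602: 4  (via 614)
608: 4  (via 640)
616: 4  (via 640)
647: 6  (via 602)
655: 7  (via 614)
Shortest route: 614 → 655 = 7 s.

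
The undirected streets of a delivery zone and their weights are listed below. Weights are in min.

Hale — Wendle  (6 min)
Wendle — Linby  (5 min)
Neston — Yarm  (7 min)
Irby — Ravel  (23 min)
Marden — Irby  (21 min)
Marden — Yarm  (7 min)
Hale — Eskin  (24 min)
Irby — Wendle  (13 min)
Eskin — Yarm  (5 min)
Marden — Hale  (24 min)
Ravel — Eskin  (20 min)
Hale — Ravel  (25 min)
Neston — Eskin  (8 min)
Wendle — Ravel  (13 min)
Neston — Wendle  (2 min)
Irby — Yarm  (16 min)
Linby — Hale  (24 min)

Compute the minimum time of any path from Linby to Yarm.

14 min

Shortest distances from Linby:
Linby: 0
Wendle: 5  (via Linby)
Neston: 7  (via Wendle)
Hale: 11  (via Wendle)
Yarm: 14  (via Neston)
Shortest route: Linby → Wendle → Neston → Yarm = 14 min.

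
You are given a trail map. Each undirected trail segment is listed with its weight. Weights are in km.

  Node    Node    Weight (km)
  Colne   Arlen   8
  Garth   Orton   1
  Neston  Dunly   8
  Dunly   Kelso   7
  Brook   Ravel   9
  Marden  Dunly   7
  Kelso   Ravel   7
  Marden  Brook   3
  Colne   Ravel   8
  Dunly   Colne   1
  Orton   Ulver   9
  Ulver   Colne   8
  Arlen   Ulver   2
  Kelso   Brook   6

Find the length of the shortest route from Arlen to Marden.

Settle nodes by increasing distance from Arlen:
Arlen: 0
Ulver: 2  (via Arlen)
Colne: 8  (via Arlen)
Dunly: 9  (via Colne)
Orton: 11  (via Ulver)
Garth: 12  (via Orton)
Kelso: 16  (via Dunly)
Marden: 16  (via Dunly)
Shortest route: Arlen–Colne–Dunly–Marden = 16 km.

16 km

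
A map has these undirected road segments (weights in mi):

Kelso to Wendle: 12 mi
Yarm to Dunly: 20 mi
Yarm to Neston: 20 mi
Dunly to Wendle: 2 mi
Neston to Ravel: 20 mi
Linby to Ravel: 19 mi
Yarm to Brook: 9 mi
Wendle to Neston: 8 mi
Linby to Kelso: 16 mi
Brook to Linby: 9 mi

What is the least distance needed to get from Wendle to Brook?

31 mi

Compare a few routes:
Wendle - Kelso - Linby - Brook: 12+16+9 = 37
Wendle - Dunly - Yarm - Brook: 2+20+9 = 31
Wendle - Neston - Yarm - Brook: 8+20+9 = 37
Wendle - Neston - Ravel - Linby - Brook: 8+20+19+9 = 56
Cheapest is Wendle - Dunly - Yarm - Brook at 31 mi.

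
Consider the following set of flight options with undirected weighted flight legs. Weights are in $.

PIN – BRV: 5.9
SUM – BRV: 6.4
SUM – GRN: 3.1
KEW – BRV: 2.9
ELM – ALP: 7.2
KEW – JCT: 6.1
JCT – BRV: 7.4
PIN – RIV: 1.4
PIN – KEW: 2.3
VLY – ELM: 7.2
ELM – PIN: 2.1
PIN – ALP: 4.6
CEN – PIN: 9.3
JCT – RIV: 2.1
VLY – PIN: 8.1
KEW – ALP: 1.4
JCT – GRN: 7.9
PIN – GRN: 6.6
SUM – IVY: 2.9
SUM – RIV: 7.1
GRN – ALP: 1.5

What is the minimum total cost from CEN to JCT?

$12.8

Running Dijkstra from CEN:
CEN: 0
PIN: 9.3  (via CEN)
RIV: 10.7  (via PIN)
ELM: 11.4  (via PIN)
KEW: 11.6  (via PIN)
JCT: 12.8  (via RIV)
Shortest route: CEN → PIN → RIV → JCT = $12.8.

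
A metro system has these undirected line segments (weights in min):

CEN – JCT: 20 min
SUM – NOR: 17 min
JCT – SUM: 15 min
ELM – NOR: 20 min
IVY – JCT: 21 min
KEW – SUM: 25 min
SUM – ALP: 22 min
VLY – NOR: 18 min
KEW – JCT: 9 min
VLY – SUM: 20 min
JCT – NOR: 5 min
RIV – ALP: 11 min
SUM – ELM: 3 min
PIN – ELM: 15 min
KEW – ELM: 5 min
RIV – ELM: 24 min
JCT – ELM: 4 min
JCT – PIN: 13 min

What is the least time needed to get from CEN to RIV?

Running Dijkstra from CEN:
CEN: 0
JCT: 20  (via CEN)
ELM: 24  (via JCT)
NOR: 25  (via JCT)
SUM: 27  (via ELM)
KEW: 29  (via JCT)
PIN: 33  (via JCT)
IVY: 41  (via JCT)
VLY: 43  (via NOR)
RIV: 48  (via ELM)
Shortest route: CEN–JCT–ELM–RIV = 48 min.

48 min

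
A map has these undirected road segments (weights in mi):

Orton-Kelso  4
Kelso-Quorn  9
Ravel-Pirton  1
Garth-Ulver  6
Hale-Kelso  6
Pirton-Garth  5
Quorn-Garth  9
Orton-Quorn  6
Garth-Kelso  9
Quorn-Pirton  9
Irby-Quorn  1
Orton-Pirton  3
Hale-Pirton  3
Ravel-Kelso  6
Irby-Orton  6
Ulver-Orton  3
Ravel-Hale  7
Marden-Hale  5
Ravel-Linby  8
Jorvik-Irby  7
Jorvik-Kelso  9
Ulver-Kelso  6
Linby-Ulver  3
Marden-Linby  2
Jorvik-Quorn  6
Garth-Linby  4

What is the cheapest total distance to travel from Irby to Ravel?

Running Dijkstra from Irby:
Irby: 0
Quorn: 1  (via Irby)
Orton: 6  (via Irby)
Jorvik: 7  (via Irby)
Pirton: 9  (via Orton)
Ulver: 9  (via Orton)
Kelso: 10  (via Quorn)
Ravel: 10  (via Pirton)
Shortest route: Irby → Orton → Pirton → Ravel = 10 mi.

10 mi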